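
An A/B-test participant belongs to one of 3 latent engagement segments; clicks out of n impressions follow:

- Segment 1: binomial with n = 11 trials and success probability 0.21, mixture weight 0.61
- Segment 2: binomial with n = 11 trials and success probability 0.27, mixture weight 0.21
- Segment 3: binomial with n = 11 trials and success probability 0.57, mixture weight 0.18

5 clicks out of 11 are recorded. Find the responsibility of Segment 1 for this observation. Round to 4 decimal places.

The responsibility of component k is π_k f_k(x) divided by Σ_j π_j f_j(x).
Evaluate each component's likelihood at the observed value:
  p_1 = 0.0458671
  p_2 = 0.100322
  p_3 = 0.175722
Weight by the priors:
  π_1·p_1 = 0.61 × 0.0458671 = 0.0279789
  π_2·p_2 = 0.21 × 0.100322 = 0.0210677
  π_3·p_3 = 0.18 × 0.175722 = 0.03163
Marginal: 0.0279789 + 0.0210677 + 0.03163 = 0.0806766
P(Segment 1 | 5 clicks out of 11) = 0.0279789 / 0.0806766 ≈ 0.3468

0.3468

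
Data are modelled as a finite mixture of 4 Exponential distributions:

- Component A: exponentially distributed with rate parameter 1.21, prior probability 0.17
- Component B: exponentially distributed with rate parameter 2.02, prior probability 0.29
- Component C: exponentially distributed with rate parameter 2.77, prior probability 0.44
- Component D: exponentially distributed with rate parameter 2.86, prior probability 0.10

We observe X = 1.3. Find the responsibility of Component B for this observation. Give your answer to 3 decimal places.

0.338

Posterior ∝ prior × likelihood, so P(k | x) ∝ π_k f_k(x); normalise over all components.
Component likelihoods at x = 1.3:
  p_A = 0.250981
  p_B = 0.146182
  p_C = 0.0756111
  p_D = 0.0694479
Unnormalised posteriors:
  π_A·p_A = 0.17 × 0.250981 = 0.0426667
  π_B·p_B = 0.29 × 0.146182 = 0.0423928
  π_C·p_C = 0.44 × 0.0756111 = 0.0332689
  π_D·p_D = 0.10 × 0.0694479 = 0.00694479
Marginal: 0.0426667 + 0.0423928 + 0.0332689 + 0.00694479 = 0.125273
P(Component B | 1.3) ≈ 0.338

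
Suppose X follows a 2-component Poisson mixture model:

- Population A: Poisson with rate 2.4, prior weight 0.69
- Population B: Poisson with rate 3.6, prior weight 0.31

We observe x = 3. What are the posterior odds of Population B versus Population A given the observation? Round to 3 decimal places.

0.457

Posterior odds = (P(Z=i) f_i(x)) / (P(Z=j) f_j(x)); the normalising sum cancels.
Poisson probabilities:
  L_A = 0.209014
  L_B = 0.212469
Odds = (0.31/0.69) × (0.212469/0.209014) = 0.449275 × 1.01653 ≈ 0.457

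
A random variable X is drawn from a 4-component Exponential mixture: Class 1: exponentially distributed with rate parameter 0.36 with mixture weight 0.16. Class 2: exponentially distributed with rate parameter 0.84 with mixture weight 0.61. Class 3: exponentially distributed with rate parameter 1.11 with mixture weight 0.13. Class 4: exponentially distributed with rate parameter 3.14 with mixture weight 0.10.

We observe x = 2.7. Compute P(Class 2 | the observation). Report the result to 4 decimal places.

Apply Bayes' rule: the posterior for each component is proportional to its prior times its likelihood at x.
Component likelihoods at x = 2.7:
  f_1 = 0.36·e^(−0.36·2.7) = 0.36·e^(−0.9720) = 0.136197
  f_2 = 0.84·e^(−0.84·2.7) = 0.84·e^(−2.2680) = 0.086956
  f_3 = 1.11·e^(−1.11·2.7) = 1.11·e^(−2.9970) = 0.0554297
  f_4 = 3.14·e^(−3.14·2.7) = 3.14·e^(−8.4780) = 0.000653102
Unnormalised posteriors:
  w_1·f_1 = 0.16 × 0.136197 = 0.0217916
  w_2·f_2 = 0.61 × 0.086956 = 0.0530431
  w_3·f_3 = 0.13 × 0.0554297 = 0.00720586
  w_4·f_4 = 0.10 × 0.000653102 = 6.53102e-05
Marginal: 0.0217916 + 0.0530431 + 0.00720586 + 6.53102e-05 = 0.0821059
P(Class 2 | x) ≈ 0.6460

0.6460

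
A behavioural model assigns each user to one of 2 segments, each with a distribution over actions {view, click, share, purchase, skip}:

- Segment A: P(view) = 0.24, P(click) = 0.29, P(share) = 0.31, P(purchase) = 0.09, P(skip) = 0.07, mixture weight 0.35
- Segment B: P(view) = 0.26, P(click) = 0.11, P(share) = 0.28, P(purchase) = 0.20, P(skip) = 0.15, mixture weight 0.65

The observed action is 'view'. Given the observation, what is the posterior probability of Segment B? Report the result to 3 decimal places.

0.668

Posterior ∝ prior × likelihood, so P(k | x) ∝ π_k f_k(x); normalise over all components.
Evaluate each component's likelihood at the observed value:
  f_A = P(view | comp) = 0.24
  f_B = P(view | comp) = 0.26
Multiply by the mixture weights:
  π_A·f_A = 0.35 × 0.24 = 0.084
  π_B·f_B = 0.65 × 0.26 = 0.169
Marginal: 0.084 + 0.169 = 0.253
Responsibility of Segment B: 0.169 / 0.253 ≈ 0.668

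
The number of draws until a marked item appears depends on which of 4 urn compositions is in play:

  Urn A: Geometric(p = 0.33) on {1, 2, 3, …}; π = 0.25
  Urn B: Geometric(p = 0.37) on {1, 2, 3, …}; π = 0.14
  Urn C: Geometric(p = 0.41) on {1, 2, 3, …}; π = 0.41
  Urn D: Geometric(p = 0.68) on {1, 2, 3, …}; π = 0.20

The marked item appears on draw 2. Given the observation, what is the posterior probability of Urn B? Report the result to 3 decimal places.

0.142

By Bayes' theorem, P(k | x) = P(Z=k) f_k(x) / Σ_j P(Z=j) f_j(x).
Geometric probabilities:
  p_A = 0.33·(1−0.33)^1 = 0.33·0.67 = 0.2211
  p_B = 0.37·(1−0.37)^1 = 0.37·0.63 = 0.2331
  p_C = 0.41·(1−0.41)^1 = 0.41·0.59 = 0.2419
  p_D = 0.68·(1−0.68)^1 = 0.68·0.32 = 0.2176
Prior × likelihood for each component:
  P(Z=A)·p_A = 0.25 × 0.2211 = 0.055275
  P(Z=B)·p_B = 0.14 × 0.2331 = 0.032634
  P(Z=C)·p_C = 0.41 × 0.2419 = 0.099179
  P(Z=D)·p_D = 0.20 × 0.2176 = 0.04352
Evidence: 0.055275 + 0.032634 + 0.099179 + 0.04352 = 0.230608
P(Urn B | 2) ≈ 0.142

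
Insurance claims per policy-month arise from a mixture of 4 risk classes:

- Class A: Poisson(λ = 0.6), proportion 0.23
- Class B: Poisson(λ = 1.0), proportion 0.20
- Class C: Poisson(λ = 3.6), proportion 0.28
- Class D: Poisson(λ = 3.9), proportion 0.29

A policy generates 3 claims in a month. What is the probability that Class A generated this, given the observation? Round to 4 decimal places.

0.0338

By Bayes' theorem, P(k | x) = P(Z=k) f_k(x) / Σ_j P(Z=j) f_j(x).
Component likelihoods at x = 3 claims:
  p_A = 0.0197572
  p_B = 0.0613132
  p_C = 0.212469
  p_D = 0.200122
Multiply by the mixture weights:
  P(Z=A)·p_A = 0.23 × 0.0197572 = 0.00454416
  P(Z=B)·p_B = 0.20 × 0.0613132 = 0.0122626
  P(Z=C)·p_C = 0.28 × 0.212469 = 0.0594914
  P(Z=D)·p_D = 0.29 × 0.200122 = 0.0580353
Evidence: 0.00454416 + 0.0122626 + 0.0594914 + 0.0580353 = 0.134333
P(Class A | 3 claims) = 0.00454416 / 0.134333 ≈ 0.0338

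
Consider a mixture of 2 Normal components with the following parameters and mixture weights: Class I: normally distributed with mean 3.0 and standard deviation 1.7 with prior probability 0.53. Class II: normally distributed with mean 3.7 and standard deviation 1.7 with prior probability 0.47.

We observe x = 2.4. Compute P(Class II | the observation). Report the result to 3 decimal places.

P(component k | x) = P(Z=k)·f_k(x) / marginal(x), where marginal(x) = Σ_j P(Z=j)·f_j(x).
Normal densities:
  p_I = 0.220502
  p_II = 0.175178
Weight by the priors:
  P(Z=I)·p_I = 0.53 × 0.220502 = 0.116866
  P(Z=II)·p_II = 0.47 × 0.175178 = 0.0823335
Normaliser: 0.116866 + 0.0823335 = 0.199199
P(Class II | the observation) ≈ 0.413

0.413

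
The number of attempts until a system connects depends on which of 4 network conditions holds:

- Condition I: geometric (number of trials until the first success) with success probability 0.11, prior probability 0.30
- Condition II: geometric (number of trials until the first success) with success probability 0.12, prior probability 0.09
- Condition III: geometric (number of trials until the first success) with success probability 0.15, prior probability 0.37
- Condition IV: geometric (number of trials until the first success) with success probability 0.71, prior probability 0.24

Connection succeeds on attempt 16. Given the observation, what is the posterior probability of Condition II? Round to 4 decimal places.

0.1303

P(component k | x) = w_k·f_k(x) / marginal(x), where marginal(x) = Σ_j w_j·f_j(x).
Evaluate each component's likelihood at the observed value:
  p_I = 0.11·(1−0.11)^15 = 0.11·0.174121 = 0.0191533
  p_II = 0.12·(1−0.12)^15 = 0.12·0.146974 = 0.0176369
  p_III = 0.15·(1−0.15)^15 = 0.15·0.0873542 = 0.0131031
  p_IV = 0.71·(1−0.71)^15 = 0.71·8.62919e-09 = 6.12672e-09
Weight by the priors:
  w_I·p_I = 0.30 × 0.0191533 = 0.00574598
  w_II·p_II = 0.09 × 0.0176369 = 0.00158732
  w_III·p_III = 0.37 × 0.0131031 = 0.00484816
  w_IV·p_IV = 0.24 × 6.12672e-09 = 1.47041e-09
Marginal: 0.00574598 + 0.00158732 + 0.00484816 + 1.47041e-09 = 0.0121815
So the posterior for Condition II is 0.00158732 / 0.0121815 ≈ 0.1303.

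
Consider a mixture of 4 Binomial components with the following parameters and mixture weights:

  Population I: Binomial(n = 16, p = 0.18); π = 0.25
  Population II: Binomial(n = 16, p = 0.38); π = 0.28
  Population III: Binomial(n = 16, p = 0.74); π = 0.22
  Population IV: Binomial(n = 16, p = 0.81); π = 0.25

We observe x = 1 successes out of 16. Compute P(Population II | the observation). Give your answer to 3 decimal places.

P(component k | x) = π_k·f_k(x) / marginal(x), where marginal(x) = Σ_j π_j·f_j(x).
Component likelihoods at x = 1 successes out of 16:
  f_I = 0.146757
  f_II = 0.00467497
  f_III = 1.98588e-08
  f_IV = 1.96747e-10
Weight by the priors:
  π_I·f_I = 0.25 × 0.146757 = 0.0366894
  π_II·f_II = 0.28 × 0.00467497 = 0.00130899
  π_III·f_III = 0.22 × 1.98588e-08 = 4.36893e-09
  π_IV·f_IV = 0.25 × 1.96747e-10 = 4.91869e-11
Marginal: 0.0366894 + 0.00130899 + 4.36893e-09 + 4.91869e-11 = 0.0379984
P(Population II | the observation) ≈ 0.034

0.034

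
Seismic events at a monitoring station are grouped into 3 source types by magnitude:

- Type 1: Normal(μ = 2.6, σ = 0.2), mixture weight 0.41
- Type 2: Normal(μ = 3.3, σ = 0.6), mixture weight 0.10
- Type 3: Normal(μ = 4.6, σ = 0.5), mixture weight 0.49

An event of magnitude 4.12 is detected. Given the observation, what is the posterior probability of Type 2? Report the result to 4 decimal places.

Posterior ∝ prior × likelihood, so P(k | x) ∝ π_k f_k(x); normalise over all components.
Component likelihoods at x = 4.12:
  f_1 = 5.72078e-13
  f_2 = 0.261322
  f_3 = 0.503289
Multiply by the mixture weights:
  π_1·f_1 = 0.41 × 5.72078e-13 = 2.34552e-13
  π_2·f_2 = 0.10 × 0.261322 = 0.0261322
  π_3·f_3 = 0.49 × 0.503289 = 0.246611
Denominator: 2.34552e-13 + 0.0261322 + 0.246611 = 0.272744
Responsibility of Type 2: 0.0261322 / 0.272744 ≈ 0.0958

0.0958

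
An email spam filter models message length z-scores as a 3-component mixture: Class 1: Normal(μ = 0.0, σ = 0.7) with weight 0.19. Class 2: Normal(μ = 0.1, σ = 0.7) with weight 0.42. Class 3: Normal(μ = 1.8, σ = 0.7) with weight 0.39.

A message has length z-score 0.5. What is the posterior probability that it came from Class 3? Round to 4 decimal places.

0.1212

The responsibility of component k is π_k f_k(x) divided by Σ_j π_j f_j(x).
Evaluate each component's likelihood at the observed value:
  p_1 = (1/(0.7·√(2π)))·exp(−(0.5−0.0)²/(2·0.7²)) = 0.569918·exp(-0.25510) = 0.441593
  p_2 = (1/(0.7·√(2π)))·exp(−(0.5−0.1)²/(2·0.7²)) = 0.569918·exp(-0.16327) = 0.484068
  p_3 = (1/(0.7·√(2π)))·exp(−(0.5−1.8)²/(2·0.7²)) = 0.569918·exp(-1.72449) = 0.101596
Unnormalised posteriors:
  π_1·p_1 = 0.19 × 0.441593 = 0.0839028
  π_2·p_2 = 0.42 × 0.484068 = 0.203309
  π_3·p_3 = 0.39 × 0.101596 = 0.0396224
Normaliser: 0.0839028 + 0.203309 + 0.0396224 = 0.326834
P(Class 3 | the observation) = 0.0396224 / 0.326834 ≈ 0.1212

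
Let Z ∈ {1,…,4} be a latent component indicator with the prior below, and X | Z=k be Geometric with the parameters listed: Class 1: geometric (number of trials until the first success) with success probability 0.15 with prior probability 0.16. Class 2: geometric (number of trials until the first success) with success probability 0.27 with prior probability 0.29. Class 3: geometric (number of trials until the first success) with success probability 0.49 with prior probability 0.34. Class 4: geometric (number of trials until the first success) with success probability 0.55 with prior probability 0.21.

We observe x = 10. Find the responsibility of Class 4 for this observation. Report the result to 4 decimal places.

0.0082

The responsibility of component k is π_k f_k(x) divided by Σ_j π_j f_j(x).
Evaluate each component's likelihood at the observed value:
  p_1 = 0.15·(1−0.15)^9 = 0.15·0.231617 = 0.0347425
  p_2 = 0.27·(1−0.27)^9 = 0.27·0.0588716 = 0.0158953
  p_3 = 0.49·(1−0.49)^9 = 0.49·0.00233417 = 0.00114374
  p_4 = 0.55·(1−0.55)^9 = 0.55·0.000756681 = 0.000416174
Unnormalised posteriors:
  π_1·p_1 = 0.16 × 0.0347425 = 0.00555881
  π_2·p_2 = 0.29 × 0.0158953 = 0.00460965
  π_3·p_3 = 0.34 × 0.00114374 = 0.000388872
  π_4·p_4 = 0.21 × 0.000416174 = 8.73966e-05
Marginal: 0.00555881 + 0.00460965 + 0.000388872 + 8.73966e-05 = 0.0106447
Responsibility of Class 4: 8.73966e-05 / 0.0106447 ≈ 0.0082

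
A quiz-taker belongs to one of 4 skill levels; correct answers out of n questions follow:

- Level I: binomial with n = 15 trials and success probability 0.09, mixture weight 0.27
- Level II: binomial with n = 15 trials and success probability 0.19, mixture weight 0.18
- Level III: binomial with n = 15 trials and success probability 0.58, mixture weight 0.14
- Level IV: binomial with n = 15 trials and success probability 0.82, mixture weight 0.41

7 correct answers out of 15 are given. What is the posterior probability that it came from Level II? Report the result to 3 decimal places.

0.087

P(component k | x) = P(Z=k)·f_k(x) / marginal(x), where marginal(x) = Σ_j P(Z=j)·f_j(x).
Binomial probabilities:
  f_I = C(15,7)·0.09^7·0.91^8 = 6435·4.78297e-08·0.470253 = 0.000144736
  f_II = C(15,7)·0.19^7·0.81^8 = 6435·8.93872e-06·0.185302 = 0.0106587
  f_III = C(15,7)·0.58^7·0.42^8 = 6435·0.0220798·0.000968265 = 0.137575
  f_IV = C(15,7)·0.82^7·0.18^8 = 6435·0.249285·1.102e-06 = 0.00176777
Multiply by the mixture weights:
  P(Z=I)·f_I = 0.27 × 0.000144736 = 3.90788e-05
  P(Z=II)·f_II = 0.18 × 0.0106587 = 0.00191856
  P(Z=III)·f_III = 0.14 × 0.137575 = 0.0192605
  P(Z=IV)·f_IV = 0.41 × 0.00176777 = 0.000724785
Evidence: 3.90788e-05 + 0.00191856 + 0.0192605 + 0.000724785 = 0.0219429
Responsibility of Level II: 0.00191856 / 0.0219429 ≈ 0.087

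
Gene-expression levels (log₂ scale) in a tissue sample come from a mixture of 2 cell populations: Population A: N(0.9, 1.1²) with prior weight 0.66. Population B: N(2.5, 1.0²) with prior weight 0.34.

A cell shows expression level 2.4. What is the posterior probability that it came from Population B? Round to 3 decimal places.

0.588

Posterior ∝ prior × likelihood, so P(k | x) ∝ P(Z=k) f_k(x); normalise over all components.
Component likelihoods at x = 2.4:
  p_A = (1/(1.1·√(2π)))·exp(−(2.4−0.9)²/(2·1.1²)) = 0.362675·exp(-0.92975) = 0.14313
  p_B = (1/(1.0·√(2π)))·exp(−(2.4−2.5)²/(2·1.0²)) = 0.398942·exp(-0.00500) = 0.396953
Weight by the priors:
  P(Z=A)·p_A = 0.66 × 0.14313 = 0.0944659
  P(Z=B)·p_B = 0.34 × 0.396953 = 0.134964
Sum: 0.0944659 + 0.134964 = 0.22943
P(Population B | the observation) ≈ 0.588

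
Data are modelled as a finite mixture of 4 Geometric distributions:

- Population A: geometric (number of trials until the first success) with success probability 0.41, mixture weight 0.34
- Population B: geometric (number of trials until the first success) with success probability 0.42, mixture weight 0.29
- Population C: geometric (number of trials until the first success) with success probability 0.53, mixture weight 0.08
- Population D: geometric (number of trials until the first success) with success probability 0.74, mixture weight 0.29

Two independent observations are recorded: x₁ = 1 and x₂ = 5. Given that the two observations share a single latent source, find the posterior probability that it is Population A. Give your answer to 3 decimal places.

By Bayes' theorem, P(k | x) = π_k f_k(x) / Σ_j π_j f_j(x).
Since both observations come from the same component, the likelihood for component k is f_k(x₁)·f_k(x₂).
  f_A = [0.41·(1−0.41)^0 = 0.41·1 = 0.41] × [0.0496812] = 0.0203693
  f_B = [0.42·(1−0.42)^0 = 0.42·1 = 0.42] × [0.0475293] = 0.0199623
  f_C = [0.53·(1−0.53)^0 = 0.53·1 = 0.53] × [0.0258623] = 0.013707
  f_D = [0.74·(1−0.74)^0 = 0.74·1 = 0.74] × [0.00338162] = 0.0025024
Prior × likelihood for each component:
  π_A·f_A = 0.34 × 0.0203693 = 0.00692556
  π_B·f_B = 0.29 × 0.0199623 = 0.00578907
  π_C·f_C = 0.08 × 0.013707 = 0.00109656
  π_D·f_D = 0.29 × 0.0025024 = 0.000725696
Denominator: 0.00692556 + 0.00578907 + 0.00109656 + 0.000725696 = 0.0145369
Responsibility of Population A: 0.00692556 / 0.0145369 ≈ 0.476

0.476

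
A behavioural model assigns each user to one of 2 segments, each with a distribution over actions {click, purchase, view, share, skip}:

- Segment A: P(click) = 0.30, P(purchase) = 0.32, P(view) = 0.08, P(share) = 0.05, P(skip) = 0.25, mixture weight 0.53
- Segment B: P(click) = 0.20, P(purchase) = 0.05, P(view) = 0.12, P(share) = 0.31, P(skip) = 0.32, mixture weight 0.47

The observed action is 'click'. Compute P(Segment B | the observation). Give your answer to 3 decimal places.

Apply Bayes' rule: the posterior for each component is proportional to its prior times its likelihood at x.
Categorical probabilities:
  L_A = P(click | comp) = 0.30
  L_B = P(click | comp) = 0.20
Multiply by the mixture weights:
  π_A·L_A = 0.53 × 0.3 = 0.159
  π_B·L_B = 0.47 × 0.2 = 0.094
Marginal: 0.159 + 0.094 = 0.253
So the posterior for Segment B is 0.094 / 0.253 ≈ 0.372.

0.372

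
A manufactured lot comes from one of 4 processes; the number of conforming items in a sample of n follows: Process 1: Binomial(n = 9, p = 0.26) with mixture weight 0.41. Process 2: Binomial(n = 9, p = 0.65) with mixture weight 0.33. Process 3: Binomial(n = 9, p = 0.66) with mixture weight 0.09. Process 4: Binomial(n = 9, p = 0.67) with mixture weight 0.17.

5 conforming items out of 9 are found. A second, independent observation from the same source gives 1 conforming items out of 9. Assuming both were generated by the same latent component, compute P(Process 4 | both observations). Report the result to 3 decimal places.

0.007

P(component k | x) = w_k·f_k(x) / marginal(x), where marginal(x) = Σ_j w_j·f_j(x).
Since both observations come from the same component, the likelihood for component k is f_k(x₁)·f_k(x₂).
  p_1 = [0.0448915] × [0.210412] = 0.00944569
  p_2 = [0.219386] × [0.00131735] = 0.000289008
  p_3 = [0.210866] × [0.00106076] = 0.000223678
  p_4 = [0.201744] × [0.000848064] = 0.000171092
Unnormalised posteriors:
  w_1·p_1 = 0.41 × 0.00944569 = 0.00387273
  w_2·p_2 = 0.33 × 0.000289008 = 9.53726e-05
  w_3·p_3 = 0.09 × 0.000223678 = 2.0131e-05
  w_4·p_4 = 0.17 × 0.000171092 = 2.90856e-05
Sum: 0.00387273 + 9.53726e-05 + 2.0131e-05 + 2.90856e-05 = 0.00401732
Responsibility of Process 4: 2.90856e-05 / 0.00401732 ≈ 0.007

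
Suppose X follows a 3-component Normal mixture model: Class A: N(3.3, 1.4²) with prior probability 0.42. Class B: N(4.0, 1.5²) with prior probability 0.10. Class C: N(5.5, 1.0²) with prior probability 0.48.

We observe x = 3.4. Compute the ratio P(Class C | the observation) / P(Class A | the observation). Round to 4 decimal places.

Only the two components matter; the odds are (w_i f_i(x)) / (w_j f_j(x)).
Component likelihoods at x = 3.4:
  p_A = 0.284233
  p_B = 0.245513
  p_C = 0.0439836
Odds = (0.48/0.42) × (0.0439836/0.284233) = 1.14286 × 0.154745 ≈ 0.1769

0.1769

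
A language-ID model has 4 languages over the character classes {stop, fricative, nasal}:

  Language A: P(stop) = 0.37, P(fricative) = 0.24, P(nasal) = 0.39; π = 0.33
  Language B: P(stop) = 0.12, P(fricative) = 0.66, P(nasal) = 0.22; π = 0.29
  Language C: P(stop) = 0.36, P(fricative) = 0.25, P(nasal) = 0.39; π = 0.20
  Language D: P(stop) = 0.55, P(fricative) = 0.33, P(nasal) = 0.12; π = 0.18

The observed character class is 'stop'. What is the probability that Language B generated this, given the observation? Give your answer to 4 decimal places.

0.1061

Apply Bayes' rule: the posterior for each component is proportional to its prior times its likelihood at x.
Component likelihoods at x = 'stop':
  f_A = P(stop | comp) = 0.37
  f_B = P(stop | comp) = 0.12
  f_C = P(stop | comp) = 0.36
  f_D = P(stop | comp) = 0.55
Weight by the priors:
  P(Z=A)·f_A = 0.33 × 0.37 = 0.1221
  P(Z=B)·f_B = 0.29 × 0.12 = 0.0348
  P(Z=C)·f_C = 0.20 × 0.36 = 0.072
  P(Z=D)·f_D = 0.18 × 0.55 = 0.099
Marginal: 0.1221 + 0.0348 + 0.072 + 0.099 = 0.3279
P(Language B | 'stop') = 0.0348 / 0.3279 ≈ 0.1061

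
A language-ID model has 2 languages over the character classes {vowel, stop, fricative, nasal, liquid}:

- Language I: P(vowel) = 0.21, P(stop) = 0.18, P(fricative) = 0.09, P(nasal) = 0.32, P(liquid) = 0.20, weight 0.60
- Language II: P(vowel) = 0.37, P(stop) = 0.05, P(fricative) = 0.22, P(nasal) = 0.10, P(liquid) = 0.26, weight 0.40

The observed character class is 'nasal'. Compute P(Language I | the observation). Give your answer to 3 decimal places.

By Bayes' theorem, P(k | x) = π_k f_k(x) / Σ_j π_j f_j(x).
Component likelihoods at x = 'nasal':
  L_I = P(nasal | comp) = 0.32
  L_II = P(nasal | comp) = 0.10
Unnormalised posteriors:
  π_I·L_I = 0.60 × 0.32 = 0.192
  π_II·L_II = 0.40 × 0.1 = 0.04
Denominator: 0.192 + 0.04 = 0.232
P(Language I | x) ≈ 0.828

0.828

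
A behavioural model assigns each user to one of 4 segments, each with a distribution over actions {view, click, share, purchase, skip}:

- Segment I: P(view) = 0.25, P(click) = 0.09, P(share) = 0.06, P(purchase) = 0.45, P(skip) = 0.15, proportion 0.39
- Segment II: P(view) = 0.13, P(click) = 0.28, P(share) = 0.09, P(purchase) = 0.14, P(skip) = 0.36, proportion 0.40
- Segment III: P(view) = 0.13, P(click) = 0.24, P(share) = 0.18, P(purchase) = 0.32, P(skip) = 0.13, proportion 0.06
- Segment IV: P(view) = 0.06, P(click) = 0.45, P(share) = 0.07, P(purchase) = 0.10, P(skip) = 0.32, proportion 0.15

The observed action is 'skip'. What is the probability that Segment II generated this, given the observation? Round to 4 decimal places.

0.5575

P(component k | x) = π_k·f_k(x) / marginal(x), where marginal(x) = Σ_j π_j·f_j(x).
Evaluate each component's likelihood at the observed value:
  p_I = 0.15
  p_II = 0.36
  p_III = 0.13
  p_IV = 0.32
Weight by the priors:
  π_I·p_I = 0.39 × 0.15 = 0.0585
  π_II·p_II = 0.40 × 0.36 = 0.144
  π_III·p_III = 0.06 × 0.13 = 0.0078
  π_IV·p_IV = 0.15 × 0.32 = 0.048
Evidence: 0.0585 + 0.144 + 0.0078 + 0.048 = 0.2583
P(Segment II | x) = 0.144 / 0.2583 ≈ 0.5575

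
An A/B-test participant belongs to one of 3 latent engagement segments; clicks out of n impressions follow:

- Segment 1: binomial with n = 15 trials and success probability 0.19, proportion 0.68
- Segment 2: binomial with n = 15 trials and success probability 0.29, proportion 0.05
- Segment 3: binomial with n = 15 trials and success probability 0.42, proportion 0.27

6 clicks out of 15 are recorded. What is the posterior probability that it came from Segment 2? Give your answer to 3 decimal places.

0.079

The responsibility of component k is w_k f_k(x) divided by Σ_j w_j f_j(x).
Evaluate each component's likelihood at the observed value:
  f_1 = 0.035342
  f_2 = 0.136495
  f_3 = 0.204057
Multiply by the mixture weights:
  w_1·f_1 = 0.68 × 0.035342 = 0.0240325
  w_2·f_2 = 0.05 × 0.136495 = 0.00682476
  w_3·f_3 = 0.27 × 0.204057 = 0.0550954
Evidence: 0.0240325 + 0.00682476 + 0.0550954 = 0.0859527
So the posterior for Segment 2 is 0.00682476 / 0.0859527 ≈ 0.079.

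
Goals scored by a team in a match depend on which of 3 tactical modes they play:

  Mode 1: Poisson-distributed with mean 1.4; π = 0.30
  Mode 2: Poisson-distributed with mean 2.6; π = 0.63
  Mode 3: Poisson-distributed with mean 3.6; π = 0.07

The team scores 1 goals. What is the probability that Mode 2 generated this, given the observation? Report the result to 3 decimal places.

By Bayes' theorem, P(k | x) = P(Z=k) f_k(x) / Σ_j P(Z=j) f_j(x).
Poisson probabilities:
  p_1 = e^(−1.4)·1.4^1/1! = 0.345236
  p_2 = e^(−2.6)·2.6^1/1! = 0.193111
  p_3 = e^(−3.6)·3.6^1/1! = 0.0983654
Unnormalised posteriors:
  P(Z=1)·p_1 = 0.30 × 0.345236 = 0.103571
  P(Z=2)·p_2 = 0.63 × 0.193111 = 0.12166
  P(Z=3)·p_3 = 0.07 × 0.0983654 = 0.00688558
Marginal: 0.103571 + 0.12166 + 0.00688558 = 0.232116
P(Mode 2 | 1 goals) = 0.12166 / 0.232116 ≈ 0.524

0.524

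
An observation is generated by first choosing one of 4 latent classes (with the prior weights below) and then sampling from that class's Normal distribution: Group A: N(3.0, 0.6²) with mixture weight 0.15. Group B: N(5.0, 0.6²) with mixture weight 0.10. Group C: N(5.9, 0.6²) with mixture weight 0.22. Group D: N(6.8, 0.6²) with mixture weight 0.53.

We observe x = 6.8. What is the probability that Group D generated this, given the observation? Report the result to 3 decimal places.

Posterior ∝ prior × likelihood, so P(k | x) ∝ P(Z=k) f_k(x); normalise over all components.
Normal densities:
  p_A = (1/(0.6·√(2π)))·exp(−(6.8−3.0)²/(2·0.6²)) = 0.664904·exp(-20.05556) = 1.29641e-09
  p_B = (1/(0.6·√(2π)))·exp(−(6.8−5.0)²/(2·0.6²)) = 0.664904·exp(-4.50000) = 0.00738641
  p_C = (1/(0.6·√(2π)))·exp(−(6.8−5.9)²/(2·0.6²)) = 0.664904·exp(-1.12500) = 0.215863
  p_D = (1/(0.6·√(2π)))·exp(−(6.8−6.8)²/(2·0.6²)) = 0.664904·exp(-0.00000) = 0.664904
Unnormalised posteriors:
  P(Z=A)·p_A = 0.15 × 1.29641e-09 = 1.94461e-10
  P(Z=B)·p_B = 0.10 × 0.00738641 = 0.000738641
  P(Z=C)·p_C = 0.22 × 0.215863 = 0.0474898
  P(Z=D)·p_D = 0.53 × 0.664904 = 0.352399
Normaliser: 1.94461e-10 + 0.000738641 + 0.0474898 + 0.352399 = 0.400627
P(Group D | the observation) ≈ 0.880

0.880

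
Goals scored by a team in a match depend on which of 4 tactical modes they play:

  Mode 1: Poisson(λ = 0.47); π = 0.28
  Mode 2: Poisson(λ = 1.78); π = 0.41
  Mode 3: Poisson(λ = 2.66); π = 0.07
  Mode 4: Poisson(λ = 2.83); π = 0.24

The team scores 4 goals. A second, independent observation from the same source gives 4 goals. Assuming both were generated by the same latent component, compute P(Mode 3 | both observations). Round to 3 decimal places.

By Bayes' theorem, P(k | x) = π_k f_k(x) / Σ_j π_j f_j(x).
Since both observations come from the same component, the likelihood for component k is f_k(x₁)·f_k(x₂).
  L_1 = [0.00127075] × [0.00127075] = 1.61482e-06
  L_2 = [0.0705382] × [0.0705382] = 0.00497564
  L_3 = [0.145912] × [0.145912] = 0.0212904
  L_4 = [0.157718] × [0.157718] = 0.024875
Weight by the priors:
  π_1·L_1 = 0.28 × 1.61482e-06 = 4.52149e-07
  π_2·L_2 = 0.41 × 0.00497564 = 0.00204001
  π_3·L_3 = 0.07 × 0.0212904 = 0.00149033
  π_4·L_4 = 0.24 × 0.024875 = 0.00596999
Evidence: 4.52149e-07 + 0.00204001 + 0.00149033 + 0.00596999 = 0.00950078
P(Mode 3 | x₁,x₂) = 0.00149033 / 0.00950078 ≈ 0.157

0.157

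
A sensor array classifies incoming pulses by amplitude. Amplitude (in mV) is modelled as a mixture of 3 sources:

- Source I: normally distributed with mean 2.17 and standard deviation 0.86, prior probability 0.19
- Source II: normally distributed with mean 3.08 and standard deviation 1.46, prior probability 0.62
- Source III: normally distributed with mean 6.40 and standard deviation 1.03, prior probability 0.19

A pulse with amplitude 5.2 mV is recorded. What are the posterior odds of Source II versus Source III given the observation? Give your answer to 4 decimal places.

1.5813

Since P(k|x) ∝ P(Z=k) f_k(x), the posterior odds are P(Z=i) f_i(x) / (P(Z=j) f_j(x)).
Normal densities:
  f_I = (1/(0.86·√(2π)))·exp(−(5.2−2.17)²/(2·0.86²)) = 0.463886·exp(-6.20667) = 0.000935171
  f_II = (1/(1.46·√(2π)))·exp(−(5.2−3.08)²/(2·1.46²)) = 0.273248·exp(-1.05423) = 0.0952161
  f_III = (1/(1.03·√(2π)))·exp(−(5.2−6.40)²/(2·1.03²)) = 0.387323·exp(-0.67867) = 0.196486
Posterior odds = (P(Z=II)·f_II) / (P(Z=III)·f_III) = (0.62·0.0952161) / (0.19·0.196486) = 0.059034 / 0.0373323 ≈ 1.5813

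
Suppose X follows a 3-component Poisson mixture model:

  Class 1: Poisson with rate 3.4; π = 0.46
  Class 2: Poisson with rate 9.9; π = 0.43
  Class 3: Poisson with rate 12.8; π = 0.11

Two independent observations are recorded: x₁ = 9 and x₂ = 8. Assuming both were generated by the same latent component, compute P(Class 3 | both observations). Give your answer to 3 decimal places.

0.057

The responsibility of component k is w_k f_k(x) divided by Σ_j w_j f_j(x).
Since both observations come from the same component, the likelihood for component k is f_k(x₁)·f_k(x₂).
  p_1 = [0.00558401] × [0.0147812] = 8.25383e-05
  p_2 = [0.12631] × [0.114827] = 0.0145039
  p_3 = [0.0701709] × [0.0493389] = 0.00346216
Weight by the priors:
  w_1·p_1 = 0.46 × 8.25383e-05 = 3.79676e-05
  w_2·p_2 = 0.43 × 0.0145039 = 0.00623667
  w_3·p_3 = 0.11 × 0.00346216 = 0.000380838
Evidence: 3.79676e-05 + 0.00623667 + 0.000380838 = 0.00665547
Responsibility of Class 3: 0.000380838 / 0.00665547 ≈ 0.057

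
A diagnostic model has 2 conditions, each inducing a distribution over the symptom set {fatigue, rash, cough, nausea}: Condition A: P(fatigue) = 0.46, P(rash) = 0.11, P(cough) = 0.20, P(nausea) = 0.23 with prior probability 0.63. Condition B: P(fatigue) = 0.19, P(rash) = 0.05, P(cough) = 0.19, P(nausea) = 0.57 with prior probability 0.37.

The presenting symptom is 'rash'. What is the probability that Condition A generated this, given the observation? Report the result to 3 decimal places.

By Bayes' theorem, P(k | x) = P(Z=k) f_k(x) / Σ_j P(Z=j) f_j(x).
Evaluate each component's likelihood at the observed value:
  f_A = P(rash | comp) = 0.11
  f_B = P(rash | comp) = 0.05
Weight by the priors:
  P(Z=A)·f_A = 0.63 × 0.11 = 0.0693
  P(Z=B)·f_B = 0.37 × 0.05 = 0.0185
Normaliser: 0.0693 + 0.0185 = 0.0878
Responsibility of Condition A: 0.0693 / 0.0878 ≈ 0.789

0.789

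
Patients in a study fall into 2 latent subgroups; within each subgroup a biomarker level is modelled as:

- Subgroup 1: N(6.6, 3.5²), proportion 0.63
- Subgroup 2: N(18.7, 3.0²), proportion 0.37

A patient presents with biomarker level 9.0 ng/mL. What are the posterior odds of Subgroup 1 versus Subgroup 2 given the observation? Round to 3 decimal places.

214.903

Only the two components matter; the odds are (π_i f_i(x)) / (π_j f_j(x)).
Evaluate each component's likelihood at the observed value:
  p_1 = 0.0901028
  p_2 = 0.000713896
0.0567648 / 0.000264142 ≈ 214.903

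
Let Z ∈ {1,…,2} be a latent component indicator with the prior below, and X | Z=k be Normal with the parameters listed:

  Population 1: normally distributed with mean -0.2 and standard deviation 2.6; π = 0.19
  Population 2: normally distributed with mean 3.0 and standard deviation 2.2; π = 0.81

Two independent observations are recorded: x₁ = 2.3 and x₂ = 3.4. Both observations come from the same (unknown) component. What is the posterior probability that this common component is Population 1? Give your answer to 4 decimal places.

Apply Bayes' rule: the posterior for each component is proportional to its prior times its likelihood at x.
Since both observations come from the same component, the likelihood for component k is f_k(x₁)·f_k(x₂).
  f_1 = [0.0966433] × [0.0588343] = 0.00568594
  f_2 = [0.172387] × [0.178365] = 0.0307477
Unnormalised posteriors:
  π_1·f_1 = 0.19 × 0.00568594 = 0.00108033
  π_2·f_2 = 0.81 × 0.0307477 = 0.0249056
Marginal: 0.00108033 + 0.0249056 = 0.025986
P(Population 1 | data) = 0.00108033 / 0.025986 ≈ 0.0416

0.0416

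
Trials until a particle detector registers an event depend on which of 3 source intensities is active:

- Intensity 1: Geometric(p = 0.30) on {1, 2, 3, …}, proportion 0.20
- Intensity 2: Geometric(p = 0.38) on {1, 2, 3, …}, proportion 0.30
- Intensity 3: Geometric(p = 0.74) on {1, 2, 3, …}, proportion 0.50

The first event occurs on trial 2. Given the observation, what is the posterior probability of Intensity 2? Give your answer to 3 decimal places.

0.338

P(component k | x) = π_k·f_k(x) / marginal(x), where marginal(x) = Σ_j π_j·f_j(x).
Evaluate each component's likelihood at the observed value:
  p_1 = 0.30·(1−0.30)^1 = 0.30·0.7 = 0.21
  p_2 = 0.38·(1−0.38)^1 = 0.38·0.62 = 0.2356
  p_3 = 0.74·(1−0.74)^1 = 0.74·0.26 = 0.1924
Weight by the priors:
  π_1·p_1 = 0.20 × 0.21 = 0.042
  π_2·p_2 = 0.30 × 0.2356 = 0.07068
  π_3·p_3 = 0.50 × 0.1924 = 0.0962
Evidence: 0.042 + 0.07068 + 0.0962 = 0.20888
Responsibility of Intensity 2: 0.07068 / 0.20888 ≈ 0.338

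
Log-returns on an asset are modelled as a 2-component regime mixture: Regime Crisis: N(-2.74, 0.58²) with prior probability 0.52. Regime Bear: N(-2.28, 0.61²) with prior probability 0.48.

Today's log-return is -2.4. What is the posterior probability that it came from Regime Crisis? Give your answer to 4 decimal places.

0.4945

Posterior ∝ prior × likelihood, so P(k | x) ∝ P(Z=k) f_k(x); normalise over all components.
Normal densities:
  L_Crisis = (1/(0.58·√(2π)))·exp(−(-2.4−-2.74)²/(2·0.58²)) = 0.687832·exp(-0.17182) = 0.579244
  L_Bear = (1/(0.61·√(2π)))·exp(−(-2.4−-2.28)²/(2·0.61²)) = 0.654004·exp(-0.01935) = 0.641471
Unnormalised posteriors:
  P(Z=Crisis)·L_Crisis = 0.52 × 0.579244 = 0.301207
  P(Z=Bear)·L_Bear = 0.48 × 0.641471 = 0.307906
Evidence: 0.301207 + 0.307906 = 0.609113
P(Regime Crisis | x) ≈ 0.4945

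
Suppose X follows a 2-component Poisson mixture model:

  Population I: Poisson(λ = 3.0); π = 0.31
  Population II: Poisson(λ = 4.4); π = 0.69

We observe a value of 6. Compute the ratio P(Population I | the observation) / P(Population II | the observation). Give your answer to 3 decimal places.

The posterior odds equal the prior odds times the likelihood ratio: (w_i/w_j)·(f_i(x)/f_j(x)).
Evaluate each component's likelihood at the observed value:
  p_I = e^(−3.0)·3.0^6/6! = 0.0504094
  p_II = e^(−4.4)·4.4^6/6! = 0.123734
Posterior odds = (w_I·p_I) / (w_II·p_II) = (0.31·0.0504094) / (0.69·0.123734) = 0.0156269 / 0.0853762 ≈ 0.183

0.183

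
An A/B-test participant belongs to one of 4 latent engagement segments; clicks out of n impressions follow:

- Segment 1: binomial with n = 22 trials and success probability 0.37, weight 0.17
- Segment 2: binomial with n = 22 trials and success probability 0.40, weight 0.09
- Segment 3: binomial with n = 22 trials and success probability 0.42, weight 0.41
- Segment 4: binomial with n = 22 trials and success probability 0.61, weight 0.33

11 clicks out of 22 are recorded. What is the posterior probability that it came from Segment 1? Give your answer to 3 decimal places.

By Bayes' theorem, P(k | x) = π_k f_k(x) / Σ_j π_j f_j(x).
Component likelihoods at x = 11 clicks out of 22:
  p_1 = C(22,11)·0.37^11·0.63^11 = 705432·1.77918e-05·0.00620506 = 0.077879
  p_2 = C(22,11)·0.40^11·0.60^11 = 705432·4.1943e-05·0.00362797 = 0.107344
  p_3 = C(22,11)·0.42^11·0.58^11 = 705432·7.17368e-05·0.00249866 = 0.126446
  p_4 = C(22,11)·0.61^11·0.39^11 = 705432·0.00435139·3.17476e-05 = 0.0974527
Weight by the priors:
  π_1·p_1 = 0.17 × 0.077879 = 0.0132394
  π_2·p_2 = 0.09 × 0.107344 = 0.00966098
  π_3·p_3 = 0.41 × 0.126446 = 0.0518429
  π_4·p_4 = 0.33 × 0.0974527 = 0.0321594
Normaliser: 0.0132394 + 0.00966098 + 0.0518429 + 0.0321594 = 0.106903
Responsibility of Segment 1: 0.0132394 / 0.106903 ≈ 0.124

0.124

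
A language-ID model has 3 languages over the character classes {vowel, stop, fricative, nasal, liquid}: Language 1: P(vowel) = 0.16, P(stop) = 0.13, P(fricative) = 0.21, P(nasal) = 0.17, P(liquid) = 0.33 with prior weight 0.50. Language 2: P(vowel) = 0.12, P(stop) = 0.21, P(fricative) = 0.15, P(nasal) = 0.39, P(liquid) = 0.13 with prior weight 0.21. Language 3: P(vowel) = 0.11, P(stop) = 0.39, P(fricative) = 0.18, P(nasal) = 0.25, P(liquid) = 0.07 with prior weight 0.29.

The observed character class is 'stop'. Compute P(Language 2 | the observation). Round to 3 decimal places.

0.198

By Bayes' theorem, P(k | x) = P(Z=k) f_k(x) / Σ_j P(Z=j) f_j(x).
Evaluate each component's likelihood at the observed value:
  L_1 = 0.13
  L_2 = 0.21
  L_3 = 0.39
Unnormalised posteriors:
  P(Z=1)·L_1 = 0.50 × 0.13 = 0.065
  P(Z=2)·L_2 = 0.21 × 0.21 = 0.0441
  P(Z=3)·L_3 = 0.29 × 0.39 = 0.1131
Normaliser: 0.065 + 0.0441 + 0.1131 = 0.2222
So the posterior for Language 2 is 0.0441 / 0.2222 ≈ 0.198.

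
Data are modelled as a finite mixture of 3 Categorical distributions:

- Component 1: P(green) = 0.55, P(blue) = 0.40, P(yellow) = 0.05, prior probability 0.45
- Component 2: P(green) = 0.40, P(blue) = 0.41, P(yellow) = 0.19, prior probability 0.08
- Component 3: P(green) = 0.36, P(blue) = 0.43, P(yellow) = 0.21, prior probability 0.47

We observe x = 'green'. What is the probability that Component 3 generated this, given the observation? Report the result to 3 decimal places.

0.377

The responsibility of component k is π_k f_k(x) divided by Σ_j π_j f_j(x).
Component likelihoods at x = 'green':
  f_1 = 0.55
  f_2 = 0.4
  f_3 = 0.36
Multiply by the mixture weights:
  π_1·f_1 = 0.45 × 0.55 = 0.2475
  π_2·f_2 = 0.08 × 0.4 = 0.032
  π_3·f_3 = 0.47 × 0.36 = 0.1692
Marginal: 0.2475 + 0.032 + 0.1692 = 0.4487
P(Component 3 | data) = 0.1692 / 0.4487 ≈ 0.377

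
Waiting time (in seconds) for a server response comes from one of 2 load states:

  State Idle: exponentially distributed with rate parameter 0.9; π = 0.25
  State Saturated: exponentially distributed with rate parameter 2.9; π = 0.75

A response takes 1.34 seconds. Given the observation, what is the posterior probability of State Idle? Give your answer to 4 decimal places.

0.6014

Posterior ∝ prior × likelihood, so P(k | x) ∝ w_k f_k(x); normalise over all components.
Component likelihoods at x = 1.34 seconds:
  f_Idle = 0.269453
  f_Saturated = 0.0595291
Weight by the priors:
  w_Idle·f_Idle = 0.25 × 0.269453 = 0.0673633
  w_Saturated·f_Saturated = 0.75 × 0.0595291 = 0.0446469
Normaliser: 0.0673633 + 0.0446469 = 0.11201
P(State Idle | data) ≈ 0.6014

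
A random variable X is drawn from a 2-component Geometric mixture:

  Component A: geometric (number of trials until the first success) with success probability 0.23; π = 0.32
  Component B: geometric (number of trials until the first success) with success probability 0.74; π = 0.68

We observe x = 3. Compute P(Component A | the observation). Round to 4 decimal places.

0.5619

By Bayes' theorem, P(k | x) = w_k f_k(x) / Σ_j w_j f_j(x).
Component likelihoods at x = 3:
  f_A = 0.136367
  f_B = 0.050024
Unnormalised posteriors:
  w_A·f_A = 0.32 × 0.136367 = 0.0436374
  w_B·f_B = 0.68 × 0.050024 = 0.0340163
Normaliser: 0.0436374 + 0.0340163 = 0.0776538
So the posterior for Component A is 0.0436374 / 0.0776538 ≈ 0.5619.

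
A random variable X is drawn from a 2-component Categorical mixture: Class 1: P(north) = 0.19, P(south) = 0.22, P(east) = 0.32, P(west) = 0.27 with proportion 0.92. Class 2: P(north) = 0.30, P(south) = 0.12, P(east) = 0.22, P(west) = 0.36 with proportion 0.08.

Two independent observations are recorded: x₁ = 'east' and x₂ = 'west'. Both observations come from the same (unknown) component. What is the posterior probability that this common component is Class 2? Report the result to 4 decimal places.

P(component k | x) = P(Z=k)·f_k(x) / marginal(x), where marginal(x) = Σ_j P(Z=j)·f_j(x).
Since both observations come from the same component, the likelihood for component k is f_k(x₁)·f_k(x₂).
  L_1 = [P(east | comp) = 0.32] × [0.27] = 0.0864
  L_2 = [P(east | comp) = 0.22] × [0.36] = 0.0792
Prior × likelihood for each component:
  P(Z=1)·L_1 = 0.92 × 0.0864 = 0.079488
  P(Z=2)·L_2 = 0.08 × 0.0792 = 0.006336
Normaliser: 0.079488 + 0.006336 = 0.085824
So the posterior for Class 2 is 0.006336 / 0.085824 ≈ 0.0738.

0.0738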